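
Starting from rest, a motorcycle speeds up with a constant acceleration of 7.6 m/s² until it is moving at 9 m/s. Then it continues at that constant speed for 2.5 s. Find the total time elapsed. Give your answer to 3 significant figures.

Phase 1 (accelerating): v₀ = 0 m/s, a = 7.6 m/s².
v = v₀ + at → t = (9 − 0) / 7.6 = 1.18 s
v² = v₀² + 2aΔx → Δx = (9² − 0²)/(2·7.6) = 5.33 m

Phase 2 (constant speed): v₀ = 9.00 m/s, a = 0 m/s².
v = v₀ + at = 9.00 + (0)(2.5) = 9.00 m/s
Δx = v₀t + ½at² = 9.00·2.5 + 0.5·0·2.5² = 22.5 m
Total time = 1.18 + 2.50 = 3.68 s

3.68 s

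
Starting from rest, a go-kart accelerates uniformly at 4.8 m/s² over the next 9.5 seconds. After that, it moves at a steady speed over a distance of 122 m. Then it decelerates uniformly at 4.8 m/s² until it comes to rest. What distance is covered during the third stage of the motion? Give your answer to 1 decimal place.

216.6 m

Phase 1 (accelerating): v₀ = 0 m/s, a = 4.8 m/s².
v = v₀ + at = 0 + (4.8)(9.5) = 45.6 m/s
Δx = v₀t + ½at² = 0·9.5 + 0.5·4.8·9.5² = 217 m

Phase 2 (constant speed): v₀ = 45.6 m/s, a = 0 m/s².
Constant speed: t = d/v = 122/45.6 = 2.68 s

Phase 3 (decelerating): v₀ = 45.6 m/s, a = -4.8 m/s².
v = v₀ + at → t = (0 − 45.6) / -4.8 = 9.50 s
v² = v₀² + 2aΔx → Δx = (0² − 45.6²)/(2·-4.8) = 217 m
Distance in phase 3 = 217 m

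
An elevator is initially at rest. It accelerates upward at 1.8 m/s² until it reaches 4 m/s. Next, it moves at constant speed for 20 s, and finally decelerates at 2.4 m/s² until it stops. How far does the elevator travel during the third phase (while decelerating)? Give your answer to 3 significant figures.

Phase 1 (accelerating): v₀ = 0 m/s, a = 1.8 m/s².
v = v₀ + at → t = (4 − 0) / 1.8 = 2.22 s
v² = v₀² + 2aΔx → Δx = (4² − 0²)/(2·1.8) = 4.44 m

Phase 2 (constant speed): v₀ = 4.00 m/s, a = 0 m/s².
v = v₀ + at = 4.00 + (0)(20) = 4.00 m/s
Δx = v₀t + ½at² = 4.00·20 + 0.5·0·20² = 80.0 m

Phase 3 (decelerating): v₀ = 4.00 m/s, a = -2.4 m/s².
v = v₀ + at → t = (0 − 4.00) / -2.4 = 1.67 s
v² = v₀² + 2aΔx → Δx = (0² − 4.00²)/(2·-2.4) = 3.33 m
Distance in phase 3 = 3.33 m

3.33 m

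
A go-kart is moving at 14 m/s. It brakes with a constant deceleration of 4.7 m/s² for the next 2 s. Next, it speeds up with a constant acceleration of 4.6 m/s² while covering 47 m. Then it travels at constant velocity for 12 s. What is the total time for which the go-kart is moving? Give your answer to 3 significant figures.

Phase 1 (decelerating): v₀ = 14.0 m/s, a = -4.7 m/s².
v = v₀ + at = 14.0 + (-4.7)(2) = 4.60 m/s
Δx = v₀t + ½at² = 14.0·2 + 0.5·-4.7·2² = 18.6 m

Phase 2 (accelerating): v₀ = 4.60 m/s, a = 4.6 m/s².
v² = v₀² + 2aΔx = 4.60² + 2·4.6·47 = 454 → v = 21.3 m/s
t = (v − v₀)/a = (21.3 − 4.60)/4.6 = 3.63 s

Phase 3 (constant speed): v₀ = 21.3 m/s, a = 0 m/s².
v = v₀ + at = 21.3 + (0)(12) = 21.3 m/s
Δx = v₀t + ½at² = 21.3·12 + 0.5·0·12² = 256 m
Total time = 2.00 + 3.63 + 12.0 = 17.6 s

17.6 s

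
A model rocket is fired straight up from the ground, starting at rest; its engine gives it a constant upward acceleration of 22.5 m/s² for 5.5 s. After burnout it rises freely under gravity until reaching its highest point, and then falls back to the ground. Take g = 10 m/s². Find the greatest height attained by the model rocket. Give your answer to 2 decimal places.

Phase 1 (powered ascent): v₀ = 0 m/s, a = 22.5 m/s².
v = v₀ + at = 0 + (22.5)(5.5) = 124 m/s
Δx = v₀t + ½at² = 0·5.5 + 0.5·22.5·5.5² = 340 m

Phase 2 (coasting upward): v₀ = 124 m/s, a = -10 m/s².
v = v₀ + at → t = (0 − 124) / -10 = 12.4 s
v² = v₀² + 2aΔx → Δx = (0² − 124²)/(2·-10) = 766 m
Maximum height = 340 + 766 = 1110 m

1106.02 m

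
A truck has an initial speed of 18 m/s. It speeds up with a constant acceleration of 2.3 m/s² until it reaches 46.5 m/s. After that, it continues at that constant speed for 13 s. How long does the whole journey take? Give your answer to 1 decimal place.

25.4 s

Phase 1 (accelerating): v₀ = 18.0 m/s, a = 2.3 m/s².
v = v₀ + at → t = (46.5 − 18.0) / 2.3 = 12.4 s
v² = v₀² + 2aΔx → Δx = (46.5² − 18.0²)/(2·2.3) = 400 m

Phase 2 (constant speed): v₀ = 46.5 m/s, a = 0 m/s².
v = v₀ + at = 46.5 + (0)(13) = 46.5 m/s
Δx = v₀t + ½at² = 46.5·13 + 0.5·0·13² = 604 m
Total time = 12.4 + 13.0 = 25.4 s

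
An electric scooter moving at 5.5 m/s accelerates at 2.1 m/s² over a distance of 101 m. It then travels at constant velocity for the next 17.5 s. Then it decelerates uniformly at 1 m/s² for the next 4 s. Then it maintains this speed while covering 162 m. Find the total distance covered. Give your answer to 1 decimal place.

Phase 1 (accelerating): v₀ = 5.50 m/s, a = 2.1 m/s².
v² = v₀² + 2aΔx = 5.50² + 2·2.1·101 = 454 → v = 21.3 m/s
t = (v − v₀)/a = (21.3 − 5.50)/2.1 = 7.53 s

Phase 2 (constant speed): v₀ = 21.3 m/s, a = 0 m/s².
v = v₀ + at = 21.3 + (0)(17.5) = 21.3 m/s
Δx = v₀t + ½at² = 21.3·17.5 + 0.5·0·17.5² = 373 m

Phase 3 (decelerating): v₀ = 21.3 m/s, a = -1 m/s².
v = v₀ + at = 21.3 + (-1)(4) = 17.3 m/s
Δx = v₀t + ½at² = 21.3·4 + 0.5·-1·4² = 77.3 m

Phase 4 (constant speed): v₀ = 17.3 m/s, a = 0 m/s².
Constant speed: t = d/v = 162/17.3 = 9.35 s
Total distance = 101 + 373 + 77.3 + 162 = 713 m

713.3 m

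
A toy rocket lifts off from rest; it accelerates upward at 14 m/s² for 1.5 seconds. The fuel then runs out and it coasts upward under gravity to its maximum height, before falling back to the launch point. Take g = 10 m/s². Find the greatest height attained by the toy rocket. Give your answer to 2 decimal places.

37.80 m

Phase 1 (powered ascent): v₀ = 0 m/s, a = 14 m/s².
v = v₀ + at = 0 + (14)(1.5) = 21.0 m/s
Δx = v₀t + ½at² = 0·1.5 + 0.5·14·1.5² = 15.8 m

Phase 2 (coasting upward): v₀ = 21.0 m/s, a = -10 m/s².
v = v₀ + at → t = (0 − 21.0) / -10 = 2.10 s
v² = v₀² + 2aΔx → Δx = (0² − 21.0²)/(2·-10) = 22.1 m
Maximum height = 15.8 + 22.1 = 37.8 m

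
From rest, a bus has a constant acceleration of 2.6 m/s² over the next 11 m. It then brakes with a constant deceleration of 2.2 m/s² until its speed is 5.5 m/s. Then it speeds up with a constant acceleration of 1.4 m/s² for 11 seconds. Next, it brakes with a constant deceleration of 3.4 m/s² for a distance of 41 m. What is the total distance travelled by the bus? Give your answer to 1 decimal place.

203.3 m

Phase 1 (accelerating): v₀ = 0 m/s, a = 2.6 m/s².
v² = v₀² + 2aΔx = 0² + 2·2.6·11 = 57.2 → v = 7.56 m/s
t = (v − v₀)/a = (7.56 − 0)/2.6 = 2.91 s

Phase 2 (decelerating): v₀ = 7.56 m/s, a = -2.2 m/s².
v = v₀ + at → t = (5.5 − 7.56) / -2.2 = 0.938 s
v² = v₀² + 2aΔx → Δx = (5.5² − 7.56²)/(2·-2.2) = 6.13 m

Phase 3 (accelerating): v₀ = 5.50 m/s, a = 1.4 m/s².
v = v₀ + at = 5.50 + (1.4)(11) = 20.9 m/s
Δx = v₀t + ½at² = 5.50·11 + 0.5·1.4·11² = 145 m

Phase 4 (decelerating): v₀ = 20.9 m/s, a = -3.4 m/s².
v² = v₀² + 2aΔx = 20.9² + 2·-3.4·41 = 158 → v = 12.6 m/s
t = (v − v₀)/a = (12.6 − 20.9)/-3.4 = 2.45 s
Total distance = 11.0 + 6.13 + 145 + 41.0 = 203 m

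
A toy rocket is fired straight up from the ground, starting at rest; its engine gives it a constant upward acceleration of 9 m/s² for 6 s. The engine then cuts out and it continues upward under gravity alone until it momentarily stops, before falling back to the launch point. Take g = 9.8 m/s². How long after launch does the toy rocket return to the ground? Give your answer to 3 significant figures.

Phase 1 (powered ascent): v₀ = 0 m/s, a = 9 m/s².
v = v₀ + at = 0 + (9)(6) = 54.0 m/s
Δx = v₀t + ½at² = 0·6 + 0.5·9·6² = 162 m

Phase 2 (coasting upward): v₀ = 54.0 m/s, a = -9.8 m/s².
v = v₀ + at → t = (0 − 54.0) / -9.8 = 5.51 s
v² = v₀² + 2aΔx → Δx = (0² − 54.0²)/(2·-9.8) = 149 m

Phase 3 (free fall): v₀ = 0 m/s, a = -9.8 m/s².
Falls 311 m from rest: t = √(2·311/9.8) = 7.96 s; v = g·t = 78.0 m/s.
Total time = 6.00 + 5.51 + 7.96 = 19.5 s

19.5 s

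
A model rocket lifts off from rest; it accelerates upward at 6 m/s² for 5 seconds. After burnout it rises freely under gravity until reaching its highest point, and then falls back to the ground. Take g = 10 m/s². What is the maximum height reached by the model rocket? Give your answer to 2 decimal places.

Phase 1 (powered ascent): v₀ = 0 m/s, a = 6 m/s².
v = v₀ + at = 0 + (6)(5) = 30.0 m/s
Δx = v₀t + ½at² = 0·5 + 0.5·6·5² = 75.0 m

Phase 2 (coasting upward): v₀ = 30.0 m/s, a = -10 m/s².
v = v₀ + at → t = (0 − 30.0) / -10 = 3.00 s
v² = v₀² + 2aΔx → Δx = (0² − 30.0²)/(2·-10) = 45.0 m
Maximum height = 75.0 + 45.0 = 120 m

120.00 m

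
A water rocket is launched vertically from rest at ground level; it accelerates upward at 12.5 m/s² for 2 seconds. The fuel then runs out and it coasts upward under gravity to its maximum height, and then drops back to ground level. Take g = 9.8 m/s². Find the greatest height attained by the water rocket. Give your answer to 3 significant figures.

56.9 m

Phase 1 (powered ascent): v₀ = 0 m/s, a = 12.5 m/s².
v = v₀ + at = 0 + (12.5)(2) = 25.0 m/s
Δx = v₀t + ½at² = 0·2 + 0.5·12.5·2² = 25.0 m

Phase 2 (coasting upward): v₀ = 25.0 m/s, a = -9.8 m/s².
v = v₀ + at → t = (0 − 25.0) / -9.8 = 2.55 s
v² = v₀² + 2aΔx → Δx = (0² − 25.0²)/(2·-9.8) = 31.9 m
Maximum height = 25.0 + 31.9 = 56.9 m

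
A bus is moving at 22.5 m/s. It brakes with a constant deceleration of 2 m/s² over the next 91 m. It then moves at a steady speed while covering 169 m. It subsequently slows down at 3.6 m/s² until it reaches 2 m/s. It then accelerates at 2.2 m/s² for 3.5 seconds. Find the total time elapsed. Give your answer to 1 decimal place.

25.7 s

Phase 1 (decelerating): v₀ = 22.5 m/s, a = -2 m/s².
v² = v₀² + 2aΔx = 22.5² + 2·-2·91 = 142 → v = 11.9 m/s
t = (v − v₀)/a = (11.9 − 22.5)/-2 = 5.29 s

Phase 2 (constant speed): v₀ = 11.9 m/s, a = 0 m/s².
Constant speed: t = d/v = 169/11.9 = 14.2 s

Phase 3 (decelerating): v₀ = 11.9 m/s, a = -3.6 m/s².
v = v₀ + at → t = (2 − 11.9) / -3.6 = 2.76 s
v² = v₀² + 2aΔx → Δx = (2² − 11.9²)/(2·-3.6) = 19.2 m

Phase 4 (accelerating): v₀ = 2.00 m/s, a = 2.2 m/s².
v = v₀ + at = 2.00 + (2.2)(3.5) = 9.70 m/s
Δx = v₀t + ½at² = 2.00·3.5 + 0.5·2.2·3.5² = 20.5 m
Total time = 5.29 + 14.2 + 2.76 + 3.50 = 25.7 s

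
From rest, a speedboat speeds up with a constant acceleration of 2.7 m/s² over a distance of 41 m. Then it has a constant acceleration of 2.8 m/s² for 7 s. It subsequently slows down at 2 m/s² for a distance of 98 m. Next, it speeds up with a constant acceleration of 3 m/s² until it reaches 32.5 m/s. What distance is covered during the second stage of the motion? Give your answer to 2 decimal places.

172.76 m

Phase 1 (accelerating): v₀ = 0 m/s, a = 2.7 m/s².
v² = v₀² + 2aΔx = 0² + 2·2.7·41 = 221 → v = 14.9 m/s
t = (v − v₀)/a = (14.9 − 0)/2.7 = 5.51 s

Phase 2 (accelerating): v₀ = 14.9 m/s, a = 2.8 m/s².
v = v₀ + at = 14.9 + (2.8)(7) = 34.5 m/s
Δx = v₀t + ½at² = 14.9·7 + 0.5·2.8·7² = 173 m
Distance in phase 2 = 173 m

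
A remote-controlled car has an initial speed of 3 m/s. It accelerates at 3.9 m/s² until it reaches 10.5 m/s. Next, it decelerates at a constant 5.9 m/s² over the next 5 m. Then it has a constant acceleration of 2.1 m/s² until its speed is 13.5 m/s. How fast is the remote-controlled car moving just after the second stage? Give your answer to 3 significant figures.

Phase 1 (accelerating): v₀ = 3.00 m/s, a = 3.9 m/s².
v = v₀ + at → t = (10.5 − 3.00) / 3.9 = 1.92 s
v² = v₀² + 2aΔx → Δx = (10.5² − 3.00²)/(2·3.9) = 13.0 m

Phase 2 (decelerating): v₀ = 10.5 m/s, a = -5.9 m/s².
v² = v₀² + 2aΔx = 10.5² + 2·-5.9·5 = 51.2 → v = 7.16 m/s
t = (v − v₀)/a = (7.16 − 10.5)/-5.9 = 0.566 s
Speed at end of phase 2 = 7.16 m/s

7.16 m/s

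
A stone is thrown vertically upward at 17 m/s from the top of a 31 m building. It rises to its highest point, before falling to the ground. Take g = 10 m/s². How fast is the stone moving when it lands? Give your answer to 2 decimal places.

30.15 m/s

Phase 1 (rising): v₀ = 17.0 m/s, a = -10 m/s².
v = v₀ + at → t = (0 − 17.0) / -10 = 1.70 s
v² = v₀² + 2aΔx → Δx = (0² − 17.0²)/(2·-10) = 14.4 m

Phase 2 (falling): v₀ = 0 m/s, a = -10 m/s².
Falls 45.5 m from rest: t = √(2·45.5/10) = 3.01 s; v = g·t = 30.1 m/s.
Final speed = 30.1 m/s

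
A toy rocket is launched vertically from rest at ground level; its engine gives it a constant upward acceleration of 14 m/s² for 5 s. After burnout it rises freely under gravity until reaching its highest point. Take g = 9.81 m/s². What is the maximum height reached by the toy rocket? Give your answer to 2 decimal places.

Phase 1 (powered ascent): v₀ = 0 m/s, a = 14 m/s².
v = v₀ + at = 0 + (14)(5) = 70.0 m/s
Δx = v₀t + ½at² = 0·5 + 0.5·14·5² = 175 m

Phase 2 (coasting upward): v₀ = 70.0 m/s, a = -9.81 m/s².
v = v₀ + at → t = (0 − 70.0) / -9.81 = 7.14 s
v² = v₀² + 2aΔx → Δx = (0² − 70.0²)/(2·-9.81) = 250 m
Maximum height = 175 + 250 = 425 m

424.75 m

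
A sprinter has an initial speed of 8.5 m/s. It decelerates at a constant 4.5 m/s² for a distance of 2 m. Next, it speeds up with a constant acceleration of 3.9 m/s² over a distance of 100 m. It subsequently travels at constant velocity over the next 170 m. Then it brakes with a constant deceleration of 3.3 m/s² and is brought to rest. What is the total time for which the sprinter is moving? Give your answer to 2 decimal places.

20.41 s

Phase 1 (decelerating): v₀ = 8.50 m/s, a = -4.5 m/s².
v² = v₀² + 2aΔx = 8.50² + 2·-4.5·2 = 54.2 → v = 7.37 m/s
t = (v − v₀)/a = (7.37 − 8.50)/-4.5 = 0.252 s

Phase 2 (accelerating): v₀ = 7.37 m/s, a = 3.9 m/s².
v² = v₀² + 2aΔx = 7.37² + 2·3.9·100 = 834 → v = 28.9 m/s
t = (v − v₀)/a = (28.9 − 7.37)/3.9 = 5.52 s

Phase 3 (constant speed): v₀ = 28.9 m/s, a = 0 m/s².
Constant speed: t = d/v = 170/28.9 = 5.89 s

Phase 4 (decelerating): v₀ = 28.9 m/s, a = -3.3 m/s².
v = v₀ + at → t = (0 − 28.9) / -3.3 = 8.75 s
v² = v₀² + 2aΔx → Δx = (0² − 28.9²)/(2·-3.3) = 126 m
Total time = 0.252 + 5.52 + 5.89 + 8.75 = 20.4 s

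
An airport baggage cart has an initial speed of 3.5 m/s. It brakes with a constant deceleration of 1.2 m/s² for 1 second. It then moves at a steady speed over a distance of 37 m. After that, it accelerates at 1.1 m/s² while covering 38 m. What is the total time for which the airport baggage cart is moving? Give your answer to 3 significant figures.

Phase 1 (decelerating): v₀ = 3.50 m/s, a = -1.2 m/s².
v = v₀ + at = 3.50 + (-1.2)(1) = 2.30 m/s
Δx = v₀t + ½at² = 3.50·1 + 0.5·-1.2·1² = 2.90 m

Phase 2 (constant speed): v₀ = 2.30 m/s, a = 0 m/s².
Constant speed: t = d/v = 37/2.30 = 16.1 s

Phase 3 (accelerating): v₀ = 2.30 m/s, a = 1.1 m/s².
v² = v₀² + 2aΔx = 2.30² + 2·1.1·38 = 88.9 → v = 9.43 m/s
t = (v − v₀)/a = (9.43 − 2.30)/1.1 = 6.48 s
Total time = 1.00 + 16.1 + 6.48 = 23.6 s

23.6 s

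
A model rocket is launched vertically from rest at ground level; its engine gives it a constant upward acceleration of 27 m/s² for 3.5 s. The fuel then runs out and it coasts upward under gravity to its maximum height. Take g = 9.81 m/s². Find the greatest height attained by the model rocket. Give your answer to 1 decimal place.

Phase 1 (powered ascent): v₀ = 0 m/s, a = 27 m/s².
v = v₀ + at = 0 + (27)(3.5) = 94.5 m/s
Δx = v₀t + ½at² = 0·3.5 + 0.5·27·3.5² = 165 m

Phase 2 (coasting upward): v₀ = 94.5 m/s, a = -9.81 m/s².
v = v₀ + at → t = (0 − 94.5) / -9.81 = 9.63 s
v² = v₀² + 2aΔx → Δx = (0² − 94.5²)/(2·-9.81) = 455 m
Maximum height = 165 + 455 = 621 m

620.5 m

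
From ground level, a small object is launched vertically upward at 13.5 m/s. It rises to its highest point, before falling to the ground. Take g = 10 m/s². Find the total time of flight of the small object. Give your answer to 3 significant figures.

2.70 s

Phase 1 (rising): v₀ = 13.5 m/s, a = -10 m/s².
v = v₀ + at → t = (0 − 13.5) / -10 = 1.35 s
v² = v₀² + 2aΔx → Δx = (0² − 13.5²)/(2·-10) = 9.11 m

Phase 2 (falling): v₀ = 0 m/s, a = -10 m/s².
Falls 9.11 m from rest: t = √(2·9.11/10) = 1.35 s; v = g·t = 13.5 m/s.
Total time = 1.35 + 1.35 = 2.70 s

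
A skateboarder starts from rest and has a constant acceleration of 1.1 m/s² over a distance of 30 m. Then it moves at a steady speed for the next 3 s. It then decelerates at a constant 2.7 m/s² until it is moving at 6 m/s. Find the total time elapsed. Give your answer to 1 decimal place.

11.2 s

Phase 1 (accelerating): v₀ = 0 m/s, a = 1.1 m/s².
v² = v₀² + 2aΔx = 0² + 2·1.1·30 = 66.0 → v = 8.12 m/s
t = (v − v₀)/a = (8.12 − 0)/1.1 = 7.39 s

Phase 2 (constant speed): v₀ = 8.12 m/s, a = 0 m/s².
v = v₀ + at = 8.12 + (0)(3) = 8.12 m/s
Δx = v₀t + ½at² = 8.12·3 + 0.5·0·3² = 24.4 m

Phase 3 (decelerating): v₀ = 8.12 m/s, a = -2.7 m/s².
v = v₀ + at → t = (6 − 8.12) / -2.7 = 0.787 s
v² = v₀² + 2aΔx → Δx = (6² − 8.12²)/(2·-2.7) = 5.56 m
Total time = 7.39 + 3.00 + 0.787 = 11.2 s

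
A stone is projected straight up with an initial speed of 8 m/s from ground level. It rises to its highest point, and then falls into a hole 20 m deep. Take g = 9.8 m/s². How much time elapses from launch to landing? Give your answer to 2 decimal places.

3.00 s

Phase 1 (rising): v₀ = 8.00 m/s, a = -9.8 m/s².
v = v₀ + at → t = (0 − 8.00) / -9.8 = 0.816 s
v² = v₀² + 2aΔx → Δx = (0² − 8.00²)/(2·-9.8) = 3.27 m

Phase 2 (falling): v₀ = 0 m/s, a = -9.8 m/s².
Falls 23.3 m from rest: t = √(2·23.3/9.8) = 2.18 s; v = g·t = 21.4 m/s.
Total time = 0.816 + 2.18 = 3.00 s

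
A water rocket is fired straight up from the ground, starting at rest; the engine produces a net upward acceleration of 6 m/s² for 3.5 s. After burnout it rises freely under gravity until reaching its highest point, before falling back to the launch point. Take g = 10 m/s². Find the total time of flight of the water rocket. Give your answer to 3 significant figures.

Phase 1 (powered ascent): v₀ = 0 m/s, a = 6 m/s².
v = v₀ + at = 0 + (6)(3.5) = 21.0 m/s
Δx = v₀t + ½at² = 0·3.5 + 0.5·6·3.5² = 36.8 m

Phase 2 (coasting upward): v₀ = 21.0 m/s, a = -10 m/s².
v = v₀ + at → t = (0 − 21.0) / -10 = 2.10 s
v² = v₀² + 2aΔx → Δx = (0² − 21.0²)/(2·-10) = 22.1 m

Phase 3 (free fall): v₀ = 0 m/s, a = -10 m/s².
Falls 58.8 m from rest: t = √(2·58.8/10) = 3.43 s; v = g·t = 34.3 m/s.
Total time = 3.50 + 2.10 + 3.43 = 9.03 s

9.03 s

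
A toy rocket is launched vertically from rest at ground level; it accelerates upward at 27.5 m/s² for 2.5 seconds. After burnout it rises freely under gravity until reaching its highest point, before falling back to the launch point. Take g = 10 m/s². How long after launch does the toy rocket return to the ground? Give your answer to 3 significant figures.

Phase 1 (powered ascent): v₀ = 0 m/s, a = 27.5 m/s².
v = v₀ + at = 0 + (27.5)(2.5) = 68.8 m/s
Δx = v₀t + ½at² = 0·2.5 + 0.5·27.5·2.5² = 85.9 m

Phase 2 (coasting upward): v₀ = 68.8 m/s, a = -10 m/s².
v = v₀ + at → t = (0 − 68.8) / -10 = 6.88 s
v² = v₀² + 2aΔx → Δx = (0² − 68.8²)/(2·-10) = 236 m

Phase 3 (free fall): v₀ = 0 m/s, a = -10 m/s².
Falls 322 m from rest: t = √(2·322/10) = 8.03 s; v = g·t = 80.3 m/s.
Total time = 2.50 + 6.88 + 8.03 = 17.4 s

17.4 s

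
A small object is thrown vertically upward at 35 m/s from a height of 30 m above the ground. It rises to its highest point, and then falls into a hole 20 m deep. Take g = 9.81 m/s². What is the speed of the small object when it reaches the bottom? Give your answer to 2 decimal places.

Phase 1 (rising): v₀ = 35.0 m/s, a = -9.81 m/s².
v = v₀ + at → t = (0 − 35.0) / -9.81 = 3.57 s
v² = v₀² + 2aΔx → Δx = (0² − 35.0²)/(2·-9.81) = 62.4 m

Phase 2 (falling): v₀ = 0 m/s, a = -9.81 m/s².
Falls 112 m from rest: t = √(2·112/9.81) = 4.79 s; v = g·t = 47.0 m/s.
Final speed = 47.0 m/s

46.97 m/s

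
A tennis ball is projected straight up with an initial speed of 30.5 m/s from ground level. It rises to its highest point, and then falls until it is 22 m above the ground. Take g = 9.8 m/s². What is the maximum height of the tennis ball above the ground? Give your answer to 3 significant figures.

Phase 1 (rising): v₀ = 30.5 m/s, a = -9.8 m/s².
v = v₀ + at → t = (0 − 30.5) / -9.8 = 3.11 s
v² = v₀² + 2aΔx → Δx = (0² − 30.5²)/(2·-9.8) = 47.5 m
Maximum height = 47.5 m

47.5 m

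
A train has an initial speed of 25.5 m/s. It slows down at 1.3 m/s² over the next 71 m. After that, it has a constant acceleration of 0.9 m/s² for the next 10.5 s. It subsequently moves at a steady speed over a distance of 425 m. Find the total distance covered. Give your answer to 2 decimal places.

Phase 1 (decelerating): v₀ = 25.5 m/s, a = -1.3 m/s².
v² = v₀² + 2aΔx = 25.5² + 2·-1.3·71 = 466 → v = 21.6 m/s
t = (v − v₀)/a = (21.6 − 25.5)/-1.3 = 3.02 s

Phase 2 (accelerating): v₀ = 21.6 m/s, a = 0.9 m/s².
v = v₀ + at = 21.6 + (0.9)(10.5) = 31.0 m/s
Δx = v₀t + ½at² = 21.6·10.5 + 0.5·0.9·10.5² = 276 m

Phase 3 (constant speed): v₀ = 31.0 m/s, a = 0 m/s².
Constant speed: t = d/v = 425/31.0 = 13.7 s
Total distance = 71.0 + 276 + 425 = 772 m

772.19 m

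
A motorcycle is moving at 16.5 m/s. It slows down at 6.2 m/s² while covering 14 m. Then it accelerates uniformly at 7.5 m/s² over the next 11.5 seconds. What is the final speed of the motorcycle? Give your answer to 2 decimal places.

Phase 1 (decelerating): v₀ = 16.5 m/s, a = -6.2 m/s².
v² = v₀² + 2aΔx = 16.5² + 2·-6.2·14 = 98.7 → v = 9.93 m/s
t = (v − v₀)/a = (9.93 − 16.5)/-6.2 = 1.06 s

Phase 2 (accelerating): v₀ = 9.93 m/s, a = 7.5 m/s².
v = v₀ + at = 9.93 + (7.5)(11.5) = 96.2 m/s
Δx = v₀t + ½at² = 9.93·11.5 + 0.5·7.5·11.5² = 610 m
Final speed = 96.2 m/s

96.18 m/s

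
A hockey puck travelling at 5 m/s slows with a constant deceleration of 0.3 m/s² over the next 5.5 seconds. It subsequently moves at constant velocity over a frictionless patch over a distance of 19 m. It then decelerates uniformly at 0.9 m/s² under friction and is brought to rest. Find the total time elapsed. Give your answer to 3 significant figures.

Phase 1 (decelerating): v₀ = 5.00 m/s, a = -0.3 m/s².
v = v₀ + at = 5.00 + (-0.3)(5.5) = 3.35 m/s
Δx = v₀t + ½at² = 5.00·5.5 + 0.5·-0.3·5.5² = 23.0 m

Phase 2 (constant speed): v₀ = 3.35 m/s, a = 0 m/s².
Constant speed: t = d/v = 19/3.35 = 5.67 s

Phase 3 (decelerating): v₀ = 3.35 m/s, a = -0.9 m/s².
v = v₀ + at → t = (0 − 3.35) / -0.9 = 3.72 s
v² = v₀² + 2aΔx → Δx = (0² − 3.35²)/(2·-0.9) = 6.23 m
Total time = 5.50 + 5.67 + 3.72 = 14.9 s

14.9 s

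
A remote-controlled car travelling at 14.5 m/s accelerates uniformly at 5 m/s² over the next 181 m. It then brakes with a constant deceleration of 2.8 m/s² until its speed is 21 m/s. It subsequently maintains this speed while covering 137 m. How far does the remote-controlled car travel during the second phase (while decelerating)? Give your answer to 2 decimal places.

Phase 1 (accelerating): v₀ = 14.5 m/s, a = 5 m/s².
v² = v₀² + 2aΔx = 14.5² + 2·5·181 = 2020 → v = 44.9 m/s
t = (v − v₀)/a = (44.9 − 14.5)/5 = 6.09 s

Phase 2 (decelerating): v₀ = 44.9 m/s, a = -2.8 m/s².
v = v₀ + at → t = (21 − 44.9) / -2.8 = 8.55 s
v² = v₀² + 2aΔx → Δx = (21² − 44.9²)/(2·-2.8) = 282 m
Distance in phase 2 = 282 m

282.01 m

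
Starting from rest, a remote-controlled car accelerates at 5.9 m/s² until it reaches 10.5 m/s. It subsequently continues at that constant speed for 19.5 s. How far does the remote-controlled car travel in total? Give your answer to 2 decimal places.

214.09 m

Phase 1 (accelerating): v₀ = 0 m/s, a = 5.9 m/s².
v = v₀ + at → t = (10.5 − 0) / 5.9 = 1.78 s
v² = v₀² + 2aΔx → Δx = (10.5² − 0²)/(2·5.9) = 9.34 m

Phase 2 (constant speed): v₀ = 10.5 m/s, a = 0 m/s².
v = v₀ + at = 10.5 + (0)(19.5) = 10.5 m/s
Δx = v₀t + ½at² = 10.5·19.5 + 0.5·0·19.5² = 205 m
Total distance = 9.34 + 205 = 214 m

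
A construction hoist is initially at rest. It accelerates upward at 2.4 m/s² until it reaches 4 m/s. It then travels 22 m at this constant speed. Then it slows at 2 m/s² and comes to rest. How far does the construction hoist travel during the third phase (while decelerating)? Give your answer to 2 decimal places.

Phase 1 (accelerating): v₀ = 0 m/s, a = 2.4 m/s².
v = v₀ + at → t = (4 − 0) / 2.4 = 1.67 s
v² = v₀² + 2aΔx → Δx = (4² − 0²)/(2·2.4) = 3.33 m

Phase 2 (constant speed): v₀ = 4.00 m/s, a = 0 m/s².
Constant speed: t = d/v = 22/4.00 = 5.50 s

Phase 3 (decelerating): v₀ = 4.00 m/s, a = -2 m/s².
v = v₀ + at → t = (0 − 4.00) / -2 = 2.00 s
v² = v₀² + 2aΔx → Δx = (0² − 4.00²)/(2·-2) = 4.00 m
Distance in phase 3 = 4.00 m

4.00 m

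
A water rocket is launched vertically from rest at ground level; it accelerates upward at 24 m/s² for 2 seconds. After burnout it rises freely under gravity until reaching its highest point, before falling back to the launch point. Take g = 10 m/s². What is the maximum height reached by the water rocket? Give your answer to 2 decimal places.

Phase 1 (powered ascent): v₀ = 0 m/s, a = 24 m/s².
v = v₀ + at = 0 + (24)(2) = 48.0 m/s
Δx = v₀t + ½at² = 0·2 + 0.5·24·2² = 48.0 m

Phase 2 (coasting upward): v₀ = 48.0 m/s, a = -10 m/s².
v = v₀ + at → t = (0 − 48.0) / -10 = 4.80 s
v² = v₀² + 2aΔx → Δx = (0² − 48.0²)/(2·-10) = 115 m
Maximum height = 48.0 + 115 = 163 m

163.20 m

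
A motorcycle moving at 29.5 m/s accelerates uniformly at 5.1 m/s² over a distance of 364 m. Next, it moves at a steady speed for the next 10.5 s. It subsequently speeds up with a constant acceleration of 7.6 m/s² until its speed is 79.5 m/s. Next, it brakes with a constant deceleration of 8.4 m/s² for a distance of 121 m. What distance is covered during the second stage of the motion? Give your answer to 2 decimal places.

Phase 1 (accelerating): v₀ = 29.5 m/s, a = 5.1 m/s².
v² = v₀² + 2aΔx = 29.5² + 2·5.1·364 = 4580 → v = 67.7 m/s
t = (v − v₀)/a = (67.7 − 29.5)/5.1 = 7.49 s

Phase 2 (constant speed): v₀ = 67.7 m/s, a = 0 m/s².
v = v₀ + at = 67.7 + (0)(10.5) = 67.7 m/s
Δx = v₀t + ½at² = 67.7·10.5 + 0.5·0·10.5² = 711 m
Distance in phase 2 = 711 m

710.83 m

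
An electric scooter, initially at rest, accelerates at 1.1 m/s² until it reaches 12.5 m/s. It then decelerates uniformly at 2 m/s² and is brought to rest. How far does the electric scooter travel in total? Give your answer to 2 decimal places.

Phase 1 (accelerating): v₀ = 0 m/s, a = 1.1 m/s².
v = v₀ + at → t = (12.5 − 0) / 1.1 = 11.4 s
v² = v₀² + 2aΔx → Δx = (12.5² − 0²)/(2·1.1) = 71.0 m

Phase 2 (decelerating): v₀ = 12.5 m/s, a = -2 m/s².
v = v₀ + at → t = (0 − 12.5) / -2 = 6.25 s
v² = v₀² + 2aΔx → Δx = (0² − 12.5²)/(2·-2) = 39.1 m
Total distance = 71.0 + 39.1 = 110 m

110.09 m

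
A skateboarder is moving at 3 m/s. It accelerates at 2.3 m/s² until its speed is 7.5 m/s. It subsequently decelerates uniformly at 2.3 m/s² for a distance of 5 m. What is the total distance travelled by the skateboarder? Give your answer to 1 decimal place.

15.3 m

Phase 1 (accelerating): v₀ = 3.00 m/s, a = 2.3 m/s².
v = v₀ + at → t = (7.5 − 3.00) / 2.3 = 1.96 s
v² = v₀² + 2aΔx → Δx = (7.5² − 3.00²)/(2·2.3) = 10.3 m

Phase 2 (decelerating): v₀ = 7.50 m/s, a = -2.3 m/s².
v² = v₀² + 2aΔx = 7.50² + 2·-2.3·5 = 33.2 → v = 5.77 m/s
t = (v − v₀)/a = (5.77 − 7.50)/-2.3 = 0.754 s
Total distance = 10.3 + 5.00 = 15.3 m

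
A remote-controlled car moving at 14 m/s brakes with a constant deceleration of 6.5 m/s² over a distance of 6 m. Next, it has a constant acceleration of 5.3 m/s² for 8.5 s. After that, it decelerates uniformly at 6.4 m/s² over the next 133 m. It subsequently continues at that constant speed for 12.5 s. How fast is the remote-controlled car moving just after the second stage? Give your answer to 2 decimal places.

55.91 m/s

Phase 1 (decelerating): v₀ = 14.0 m/s, a = -6.5 m/s².
v² = v₀² + 2aΔx = 14.0² + 2·-6.5·6 = 118 → v = 10.9 m/s
t = (v − v₀)/a = (10.9 − 14.0)/-6.5 = 0.483 s

Phase 2 (accelerating): v₀ = 10.9 m/s, a = 5.3 m/s².
v = v₀ + at = 10.9 + (5.3)(8.5) = 55.9 m/s
Δx = v₀t + ½at² = 10.9·8.5 + 0.5·5.3·8.5² = 284 m
Speed at end of phase 2 = 55.9 m/s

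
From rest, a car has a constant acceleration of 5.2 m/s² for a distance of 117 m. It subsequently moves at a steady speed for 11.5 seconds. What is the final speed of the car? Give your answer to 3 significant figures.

34.9 m/s

Phase 1 (accelerating): v₀ = 0 m/s, a = 5.2 m/s².
v² = v₀² + 2aΔx = 0² + 2·5.2·117 = 1220 → v = 34.9 m/s
t = (v − v₀)/a = (34.9 − 0)/5.2 = 6.71 s

Phase 2 (constant speed): v₀ = 34.9 m/s, a = 0 m/s².
v = v₀ + at = 34.9 + (0)(11.5) = 34.9 m/s
Δx = v₀t + ½at² = 34.9·11.5 + 0.5·0·11.5² = 401 m
Final speed = 34.9 m/s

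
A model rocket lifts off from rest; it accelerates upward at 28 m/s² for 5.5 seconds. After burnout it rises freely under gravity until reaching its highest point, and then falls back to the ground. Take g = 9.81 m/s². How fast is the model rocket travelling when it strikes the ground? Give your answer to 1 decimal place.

Phase 1 (powered ascent): v₀ = 0 m/s, a = 28 m/s².
v = v₀ + at = 0 + (28)(5.5) = 154 m/s
Δx = v₀t + ½at² = 0·5.5 + 0.5·28·5.5² = 424 m

Phase 2 (coasting upward): v₀ = 154 m/s, a = -9.81 m/s².
v = v₀ + at → t = (0 − 154) / -9.81 = 15.7 s
v² = v₀² + 2aΔx → Δx = (0² − 154²)/(2·-9.81) = 1210 m

Phase 3 (free fall): v₀ = 0 m/s, a = -9.81 m/s².
Falls 1630 m from rest: t = √(2·1630/9.81) = 18.2 s; v = g·t = 179 m/s.
Impact speed = 179 m/s

179.0 m/s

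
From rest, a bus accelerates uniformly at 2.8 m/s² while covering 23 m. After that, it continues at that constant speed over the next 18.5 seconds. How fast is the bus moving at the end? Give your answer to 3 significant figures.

Phase 1 (accelerating): v₀ = 0 m/s, a = 2.8 m/s².
v² = v₀² + 2aΔx = 0² + 2·2.8·23 = 129 → v = 11.3 m/s
t = (v − v₀)/a = (11.3 − 0)/2.8 = 4.05 s

Phase 2 (constant speed): v₀ = 11.3 m/s, a = 0 m/s².
v = v₀ + at = 11.3 + (0)(18.5) = 11.3 m/s
Δx = v₀t + ½at² = 11.3·18.5 + 0.5·0·18.5² = 210 m
Final speed = 11.3 m/s

11.3 m/s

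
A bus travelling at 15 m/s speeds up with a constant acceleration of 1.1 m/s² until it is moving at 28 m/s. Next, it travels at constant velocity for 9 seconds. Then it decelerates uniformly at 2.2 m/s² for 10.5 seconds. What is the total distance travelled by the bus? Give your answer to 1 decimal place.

678.8 m

Phase 1 (accelerating): v₀ = 15.0 m/s, a = 1.1 m/s².
v = v₀ + at → t = (28 − 15.0) / 1.1 = 11.8 s
v² = v₀² + 2aΔx → Δx = (28² − 15.0²)/(2·1.1) = 254 m

Phase 2 (constant speed): v₀ = 28.0 m/s, a = 0 m/s².
v = v₀ + at = 28.0 + (0)(9) = 28.0 m/s
Δx = v₀t + ½at² = 28.0·9 + 0.5·0·9² = 252 m

Phase 3 (decelerating): v₀ = 28.0 m/s, a = -2.2 m/s².
v = v₀ + at = 28.0 + (-2.2)(10.5) = 4.90 m/s
Δx = v₀t + ½at² = 28.0·10.5 + 0.5·-2.2·10.5² = 173 m
Total distance = 254 + 252 + 173 = 679 m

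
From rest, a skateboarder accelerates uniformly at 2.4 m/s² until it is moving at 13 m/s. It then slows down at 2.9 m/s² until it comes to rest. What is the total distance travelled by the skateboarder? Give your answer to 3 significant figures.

Phase 1 (accelerating): v₀ = 0 m/s, a = 2.4 m/s².
v = v₀ + at → t = (13 − 0) / 2.4 = 5.42 s
v² = v₀² + 2aΔx → Δx = (13² − 0²)/(2·2.4) = 35.2 m

Phase 2 (decelerating): v₀ = 13.0 m/s, a = -2.9 m/s².
v = v₀ + at → t = (0 − 13.0) / -2.9 = 4.48 s
v² = v₀² + 2aΔx → Δx = (0² − 13.0²)/(2·-2.9) = 29.1 m
Total distance = 35.2 + 29.1 = 64.3 m

64.3 m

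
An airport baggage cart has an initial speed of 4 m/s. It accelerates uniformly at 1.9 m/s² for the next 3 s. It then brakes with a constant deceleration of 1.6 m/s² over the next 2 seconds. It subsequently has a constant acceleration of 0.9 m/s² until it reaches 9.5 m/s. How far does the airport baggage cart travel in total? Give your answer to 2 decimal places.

63.42 m

Phase 1 (accelerating): v₀ = 4.00 m/s, a = 1.9 m/s².
v = v₀ + at = 4.00 + (1.9)(3) = 9.70 m/s
Δx = v₀t + ½at² = 4.00·3 + 0.5·1.9·3² = 20.5 m

Phase 2 (decelerating): v₀ = 9.70 m/s, a = -1.6 m/s².
v = v₀ + at = 9.70 + (-1.6)(2) = 6.50 m/s
Δx = v₀t + ½at² = 9.70·2 + 0.5·-1.6·2² = 16.2 m

Phase 3 (accelerating): v₀ = 6.50 m/s, a = 0.9 m/s².
v = v₀ + at → t = (9.5 − 6.50) / 0.9 = 3.33 s
v² = v₀² + 2aΔx → Δx = (9.5² − 6.50²)/(2·0.9) = 26.7 m
Total distance = 20.5 + 16.2 + 26.7 = 63.4 m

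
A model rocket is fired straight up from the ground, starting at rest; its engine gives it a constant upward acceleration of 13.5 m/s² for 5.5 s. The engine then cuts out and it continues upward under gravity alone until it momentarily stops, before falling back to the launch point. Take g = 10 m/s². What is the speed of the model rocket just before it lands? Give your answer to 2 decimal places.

97.96 m/s

Phase 1 (powered ascent): v₀ = 0 m/s, a = 13.5 m/s².
v = v₀ + at = 0 + (13.5)(5.5) = 74.2 m/s
Δx = v₀t + ½at² = 0·5.5 + 0.5·13.5·5.5² = 204 m

Phase 2 (coasting upward): v₀ = 74.2 m/s, a = -10 m/s².
v = v₀ + at → t = (0 − 74.2) / -10 = 7.42 s
v² = v₀² + 2aΔx → Δx = (0² − 74.2²)/(2·-10) = 276 m

Phase 3 (free fall): v₀ = 0 m/s, a = -10 m/s².
Falls 480 m from rest: t = √(2·480/10) = 9.80 s; v = g·t = 98.0 m/s.
Impact speed = 98.0 m/s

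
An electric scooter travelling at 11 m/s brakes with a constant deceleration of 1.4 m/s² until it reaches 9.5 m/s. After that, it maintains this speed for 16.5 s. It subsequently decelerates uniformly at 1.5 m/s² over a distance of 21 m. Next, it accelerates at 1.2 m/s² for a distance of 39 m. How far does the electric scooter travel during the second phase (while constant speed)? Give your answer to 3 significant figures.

157 m

Phase 1 (decelerating): v₀ = 11.0 m/s, a = -1.4 m/s².
v = v₀ + at → t = (9.5 − 11.0) / -1.4 = 1.07 s
v² = v₀² + 2aΔx → Δx = (9.5² − 11.0²)/(2·-1.4) = 11.0 m

Phase 2 (constant speed): v₀ = 9.50 m/s, a = 0 m/s².
v = v₀ + at = 9.50 + (0)(16.5) = 9.50 m/s
Δx = v₀t + ½at² = 9.50·16.5 + 0.5·0·16.5² = 157 m
Distance in phase 2 = 157 m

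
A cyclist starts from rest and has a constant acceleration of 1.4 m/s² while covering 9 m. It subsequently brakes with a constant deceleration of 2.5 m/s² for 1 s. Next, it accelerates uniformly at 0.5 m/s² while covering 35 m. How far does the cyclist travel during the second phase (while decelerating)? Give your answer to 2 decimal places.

Phase 1 (accelerating): v₀ = 0 m/s, a = 1.4 m/s².
v² = v₀² + 2aΔx = 0² + 2·1.4·9 = 25.2 → v = 5.02 m/s
t = (v − v₀)/a = (5.02 − 0)/1.4 = 3.59 s

Phase 2 (decelerating): v₀ = 5.02 m/s, a = -2.5 m/s².
v = v₀ + at = 5.02 + (-2.5)(1) = 2.52 m/s
Δx = v₀t + ½at² = 5.02·1 + 0.5·-2.5·1² = 3.77 m
Distance in phase 2 = 3.77 m

3.77 m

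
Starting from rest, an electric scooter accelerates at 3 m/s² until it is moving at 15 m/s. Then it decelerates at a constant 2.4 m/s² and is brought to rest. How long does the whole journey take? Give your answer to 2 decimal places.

Phase 1 (accelerating): v₀ = 0 m/s, a = 3 m/s².
v = v₀ + at → t = (15 − 0) / 3 = 5.00 s
v² = v₀² + 2aΔx → Δx = (15² − 0²)/(2·3) = 37.5 m

Phase 2 (decelerating): v₀ = 15.0 m/s, a = -2.4 m/s².
v = v₀ + at → t = (0 − 15.0) / -2.4 = 6.25 s
v² = v₀² + 2aΔx → Δx = (0² − 15.0²)/(2·-2.4) = 46.9 m
Total time = 5.00 + 6.25 = 11.2 s

11.25 s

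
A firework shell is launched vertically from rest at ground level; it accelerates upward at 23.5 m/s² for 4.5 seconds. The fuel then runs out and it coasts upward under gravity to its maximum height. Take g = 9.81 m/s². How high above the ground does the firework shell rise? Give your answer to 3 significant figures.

Phase 1 (powered ascent): v₀ = 0 m/s, a = 23.5 m/s².
v = v₀ + at = 0 + (23.5)(4.5) = 106 m/s
Δx = v₀t + ½at² = 0·4.5 + 0.5·23.5·4.5² = 238 m

Phase 2 (coasting upward): v₀ = 106 m/s, a = -9.81 m/s².
v = v₀ + at → t = (0 − 106) / -9.81 = 10.8 s
v² = v₀² + 2aΔx → Δx = (0² − 106²)/(2·-9.81) = 570 m
Maximum height = 238 + 570 = 808 m

808 m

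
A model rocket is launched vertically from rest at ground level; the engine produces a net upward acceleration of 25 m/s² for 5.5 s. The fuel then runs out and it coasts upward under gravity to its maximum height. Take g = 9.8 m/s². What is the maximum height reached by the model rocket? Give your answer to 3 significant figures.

1340 m

Phase 1 (powered ascent): v₀ = 0 m/s, a = 25 m/s².
v = v₀ + at = 0 + (25)(5.5) = 138 m/s
Δx = v₀t + ½at² = 0·5.5 + 0.5·25·5.5² = 378 m

Phase 2 (coasting upward): v₀ = 138 m/s, a = -9.8 m/s².
v = v₀ + at → t = (0 − 138) / -9.8 = 14.0 s
v² = v₀² + 2aΔx → Δx = (0² − 138²)/(2·-9.8) = 965 m
Maximum height = 378 + 965 = 1340 m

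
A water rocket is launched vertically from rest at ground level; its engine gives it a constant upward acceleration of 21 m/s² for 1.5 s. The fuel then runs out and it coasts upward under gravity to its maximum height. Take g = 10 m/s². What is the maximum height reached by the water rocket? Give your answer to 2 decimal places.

73.24 m

Phase 1 (powered ascent): v₀ = 0 m/s, a = 21 m/s².
v = v₀ + at = 0 + (21)(1.5) = 31.5 m/s
Δx = v₀t + ½at² = 0·1.5 + 0.5·21·1.5² = 23.6 m

Phase 2 (coasting upward): v₀ = 31.5 m/s, a = -10 m/s².
v = v₀ + at → t = (0 − 31.5) / -10 = 3.15 s
v² = v₀² + 2aΔx → Δx = (0² − 31.5²)/(2·-10) = 49.6 m
Maximum height = 23.6 + 49.6 = 73.2 m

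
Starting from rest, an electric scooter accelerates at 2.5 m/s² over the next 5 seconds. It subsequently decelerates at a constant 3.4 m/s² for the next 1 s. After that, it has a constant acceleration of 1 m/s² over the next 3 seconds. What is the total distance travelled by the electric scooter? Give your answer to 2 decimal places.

73.85 m

Phase 1 (accelerating): v₀ = 0 m/s, a = 2.5 m/s².
v = v₀ + at = 0 + (2.5)(5) = 12.5 m/s
Δx = v₀t + ½at² = 0·5 + 0.5·2.5·5² = 31.2 m

Phase 2 (decelerating): v₀ = 12.5 m/s, a = -3.4 m/s².
v = v₀ + at = 12.5 + (-3.4)(1) = 9.10 m/s
Δx = v₀t + ½at² = 12.5·1 + 0.5·-3.4·1² = 10.8 m

Phase 3 (accelerating): v₀ = 9.10 m/s, a = 1 m/s².
v = v₀ + at = 9.10 + (1)(3) = 12.1 m/s
Δx = v₀t + ½at² = 9.10·3 + 0.5·1·3² = 31.8 m
Total distance = 31.2 + 10.8 + 31.8 = 73.8 m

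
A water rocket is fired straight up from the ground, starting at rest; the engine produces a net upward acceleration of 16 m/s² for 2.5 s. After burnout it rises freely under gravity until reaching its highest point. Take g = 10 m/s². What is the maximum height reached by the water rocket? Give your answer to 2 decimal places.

130.00 m

Phase 1 (powered ascent): v₀ = 0 m/s, a = 16 m/s².
v = v₀ + at = 0 + (16)(2.5) = 40.0 m/s
Δx = v₀t + ½at² = 0·2.5 + 0.5·16·2.5² = 50.0 m

Phase 2 (coasting upward): v₀ = 40.0 m/s, a = -10 m/s².
v = v₀ + at → t = (0 − 40.0) / -10 = 4.00 s
v² = v₀² + 2aΔx → Δx = (0² − 40.0²)/(2·-10) = 80.0 m
Maximum height = 50.0 + 80.0 = 130 m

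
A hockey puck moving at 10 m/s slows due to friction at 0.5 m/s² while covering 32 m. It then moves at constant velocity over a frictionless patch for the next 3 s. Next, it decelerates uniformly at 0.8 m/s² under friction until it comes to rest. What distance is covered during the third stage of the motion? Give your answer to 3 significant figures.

Phase 1 (decelerating): v₀ = 10.0 m/s, a = -0.5 m/s².
v² = v₀² + 2aΔx = 10.0² + 2·-0.5·32 = 68.0 → v = 8.25 m/s
t = (v − v₀)/a = (8.25 − 10.0)/-0.5 = 3.51 s

Phase 2 (constant speed): v₀ = 8.25 m/s, a = 0 m/s².
v = v₀ + at = 8.25 + (0)(3) = 8.25 m/s
Δx = v₀t + ½at² = 8.25·3 + 0.5·0·3² = 24.7 m

Phase 3 (decelerating): v₀ = 8.25 m/s, a = -0.8 m/s².
v = v₀ + at → t = (0 − 8.25) / -0.8 = 10.3 s
v² = v₀² + 2aΔx → Δx = (0² − 8.25²)/(2·-0.8) = 42.5 m
Distance in phase 3 = 42.5 m

42.5 m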